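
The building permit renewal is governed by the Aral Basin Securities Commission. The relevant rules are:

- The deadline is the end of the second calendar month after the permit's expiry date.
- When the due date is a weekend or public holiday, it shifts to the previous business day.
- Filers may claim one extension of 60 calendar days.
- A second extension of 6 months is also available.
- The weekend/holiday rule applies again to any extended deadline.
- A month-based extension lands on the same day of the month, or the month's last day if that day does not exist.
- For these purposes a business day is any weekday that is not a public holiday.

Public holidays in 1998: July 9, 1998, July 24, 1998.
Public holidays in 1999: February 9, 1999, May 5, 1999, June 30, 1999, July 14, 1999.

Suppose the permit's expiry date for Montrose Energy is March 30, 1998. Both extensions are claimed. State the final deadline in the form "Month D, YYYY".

January 28, 1999

The second month after March 30, 1998 is May 1998, whose last day is May 31, 1998.
May 31, 1998 falls on a Sunday. Rolling to the preceding business day gives May 29, 1998, a Friday.
With the 60-day extension, May 29, 1998 becomes July 28, 1998.
Since July 28, 1998 is a Tuesday and not a holiday, the date is unchanged.
Add 6 months to July 28, 1998: January 28, 1999.
Since January 28, 1999 is a Thursday and not a holiday, the date is unchanged.
Final deadline: January 28, 1999.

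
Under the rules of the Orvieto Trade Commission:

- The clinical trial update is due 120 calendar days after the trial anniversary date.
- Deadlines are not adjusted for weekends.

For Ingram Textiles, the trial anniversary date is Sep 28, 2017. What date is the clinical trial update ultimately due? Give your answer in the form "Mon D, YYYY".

Jan 26, 2018

120 calendar days after Sep 28, 2017 is Jan 26, 2018.
Jan 26, 2018 falls on a Friday. The rules make no weekend/holiday allowance, so it remains Jan 26, 2018.
So the filing is due Jan 26, 2018.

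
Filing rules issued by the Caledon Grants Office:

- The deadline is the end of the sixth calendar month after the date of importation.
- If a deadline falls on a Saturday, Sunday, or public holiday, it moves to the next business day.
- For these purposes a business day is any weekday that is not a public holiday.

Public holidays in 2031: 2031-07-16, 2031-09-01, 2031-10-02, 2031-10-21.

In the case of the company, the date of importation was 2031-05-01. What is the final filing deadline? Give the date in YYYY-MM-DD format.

2031-12-01

6 months after 2031-05-01 falls in November 2031; the last day of that month is 2031-11-30.
Because 2031-11-30 is a Sunday, the deadline becomes 2031-12-01 (Monday).
So the filing is due 2031-12-01.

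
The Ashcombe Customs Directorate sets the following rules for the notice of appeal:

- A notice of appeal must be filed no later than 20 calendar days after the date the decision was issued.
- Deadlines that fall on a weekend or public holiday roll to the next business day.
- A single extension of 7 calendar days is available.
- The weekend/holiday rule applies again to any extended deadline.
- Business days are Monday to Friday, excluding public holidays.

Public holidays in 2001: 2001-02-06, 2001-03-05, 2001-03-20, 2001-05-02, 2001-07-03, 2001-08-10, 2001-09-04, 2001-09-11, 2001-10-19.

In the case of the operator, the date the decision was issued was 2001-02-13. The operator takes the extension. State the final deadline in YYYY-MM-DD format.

2001-03-13

20 calendar days after 2001-02-13 is 2001-03-05.
Because 2001-03-05 is a listed holiday, the deadline becomes 2001-03-06 (Tuesday).
Add the 7 calendar-day extension to 2001-03-06: 2001-03-13.
2001-03-13 falls on a Tuesday, which is a business day, so no adjustment is needed.
The final due date is 2001-03-13.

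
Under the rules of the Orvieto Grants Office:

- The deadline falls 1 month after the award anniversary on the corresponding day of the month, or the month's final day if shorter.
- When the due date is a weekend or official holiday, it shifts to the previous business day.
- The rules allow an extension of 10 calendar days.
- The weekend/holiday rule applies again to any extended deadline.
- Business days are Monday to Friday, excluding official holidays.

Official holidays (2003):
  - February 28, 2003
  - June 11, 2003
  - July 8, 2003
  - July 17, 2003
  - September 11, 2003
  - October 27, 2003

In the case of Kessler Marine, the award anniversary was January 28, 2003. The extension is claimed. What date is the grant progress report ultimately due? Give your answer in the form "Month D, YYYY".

1 month from January 28, 2003 is February 28, 2003.
February 28, 2003 is a listed holiday, so it moves to the preceding business day, February 27, 2003 (Thursday).
Applying the 10-calendar-day extension: February 27, 2003 + 10 days = March 9, 2003.
March 9, 2003 is a Sunday; the preceding business day is March 7, 2003 (Friday).
Deadline: March 7, 2003.

March 7, 2003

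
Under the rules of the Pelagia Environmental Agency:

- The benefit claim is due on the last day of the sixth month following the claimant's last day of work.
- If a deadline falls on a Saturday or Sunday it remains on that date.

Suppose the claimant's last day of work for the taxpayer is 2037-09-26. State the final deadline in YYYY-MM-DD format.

The sixth month after 2037-09-26 is March 2038, whose last day is 2038-03-31.
2038-03-31 is a Wednesday; no weekend or holiday adjustment applies.
Final deadline: 2038-03-31.

2038-03-31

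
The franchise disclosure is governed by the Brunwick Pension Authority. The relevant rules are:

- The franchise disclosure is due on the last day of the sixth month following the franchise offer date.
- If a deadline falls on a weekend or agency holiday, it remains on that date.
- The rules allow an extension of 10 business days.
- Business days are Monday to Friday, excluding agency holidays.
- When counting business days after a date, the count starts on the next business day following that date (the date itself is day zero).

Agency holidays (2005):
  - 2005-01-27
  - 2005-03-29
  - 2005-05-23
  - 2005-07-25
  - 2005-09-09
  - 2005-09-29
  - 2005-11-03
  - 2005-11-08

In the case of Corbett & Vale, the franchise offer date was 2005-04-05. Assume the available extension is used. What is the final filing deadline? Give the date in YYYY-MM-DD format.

2005-11-16

The sixth month after 2005-04-05 is October 2005, whose last day is 2005-10-31.
2005-10-31 falls on a Monday. The rules make no weekend/holiday allowance, so it remains 2005-10-31.
Applying the 10-business-day extension: 10 business days after 2005-10-31 is 2005-11-16.
2005-11-16 is a Wednesday; no weekend or holiday adjustment applies.
Deadline: 2005-11-16.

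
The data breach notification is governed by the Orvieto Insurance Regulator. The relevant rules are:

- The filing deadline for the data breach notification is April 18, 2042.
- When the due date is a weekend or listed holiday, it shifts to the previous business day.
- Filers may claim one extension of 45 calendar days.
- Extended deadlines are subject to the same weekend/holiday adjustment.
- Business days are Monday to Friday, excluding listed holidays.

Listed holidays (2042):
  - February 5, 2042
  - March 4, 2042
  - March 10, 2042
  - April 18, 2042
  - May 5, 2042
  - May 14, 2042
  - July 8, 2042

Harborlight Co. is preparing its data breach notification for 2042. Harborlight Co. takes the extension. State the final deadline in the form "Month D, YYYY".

The stated deadline is April 18, 2042.
Because April 18, 2042 is a listed holiday, the deadline becomes April 17, 2042 (Thursday).
Add the 45 calendar-day extension to April 17, 2042: June 1, 2042.
June 1, 2042 is a Sunday, so it moves to the preceding business day, May 30, 2042 (Friday).
The final due date is May 30, 2042.

May 30, 2042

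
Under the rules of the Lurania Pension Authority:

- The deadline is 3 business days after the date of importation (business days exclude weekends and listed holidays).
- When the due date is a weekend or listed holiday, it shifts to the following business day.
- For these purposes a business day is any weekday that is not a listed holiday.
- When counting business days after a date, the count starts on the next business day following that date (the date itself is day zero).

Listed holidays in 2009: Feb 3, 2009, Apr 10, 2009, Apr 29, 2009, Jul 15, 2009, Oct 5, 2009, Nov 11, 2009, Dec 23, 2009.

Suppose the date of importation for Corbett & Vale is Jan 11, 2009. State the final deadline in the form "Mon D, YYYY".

Jan 14, 2009

3 business days after Jan 11, 2009, excluding weekends and holidays, is Jan 14, 2009.
Jan 14, 2009 falls on a Wednesday, which is a business day, so no adjustment is needed.
The final due date is Jan 14, 2009.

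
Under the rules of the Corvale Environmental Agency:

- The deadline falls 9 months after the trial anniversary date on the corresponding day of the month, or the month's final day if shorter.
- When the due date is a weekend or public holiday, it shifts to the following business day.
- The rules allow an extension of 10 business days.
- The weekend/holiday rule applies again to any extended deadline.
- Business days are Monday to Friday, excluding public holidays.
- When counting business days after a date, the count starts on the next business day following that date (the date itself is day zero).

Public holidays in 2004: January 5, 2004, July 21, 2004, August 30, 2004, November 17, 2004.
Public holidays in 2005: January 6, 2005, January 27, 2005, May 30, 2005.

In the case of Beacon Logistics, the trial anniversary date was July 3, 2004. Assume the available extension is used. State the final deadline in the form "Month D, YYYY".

April 18, 2005

Moving 9 months forward from July 3, 2004 on the corresponding day gives April 3, 2005.
April 3, 2005 is a Sunday; the next business day is April 4, 2005 (Monday).
Counting 10 further business days from April 4, 2005 reaches April 18, 2005.
April 18, 2005 (Monday) is already a business day.
Deadline: April 18, 2005.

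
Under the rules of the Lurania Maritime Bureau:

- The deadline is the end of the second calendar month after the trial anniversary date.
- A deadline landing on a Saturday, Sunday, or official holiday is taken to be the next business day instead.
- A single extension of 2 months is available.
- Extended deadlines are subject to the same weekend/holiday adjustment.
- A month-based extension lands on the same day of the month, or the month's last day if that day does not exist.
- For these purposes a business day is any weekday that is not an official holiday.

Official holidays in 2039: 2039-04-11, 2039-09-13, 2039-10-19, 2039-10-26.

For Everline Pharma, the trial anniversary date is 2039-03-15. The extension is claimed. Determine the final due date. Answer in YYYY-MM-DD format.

2 months after 2039-03-15 falls in May 2039; the last day of that month is 2039-05-31.
2039-05-31 is a Tuesday and not a listed holiday, so it stands.
The 2 months extension carries 2039-05-31 to 2039-07-31.
2039-07-31 is a Sunday; the next business day is 2039-08-01 (Monday).
The final due date is 2039-08-01.

2039-08-01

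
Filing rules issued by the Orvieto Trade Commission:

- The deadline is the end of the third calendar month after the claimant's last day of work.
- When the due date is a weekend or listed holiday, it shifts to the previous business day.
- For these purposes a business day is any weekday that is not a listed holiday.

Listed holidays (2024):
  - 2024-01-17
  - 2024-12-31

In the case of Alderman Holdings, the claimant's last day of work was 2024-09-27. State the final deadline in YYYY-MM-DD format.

2024-12-30

3 months after 2024-09-27 is December 2024; that month ends on 2024-12-31.
2024-12-31 falls on a listed holiday. Rolling to the preceding business day gives 2024-12-30, a Monday.
The final due date is 2024-12-30.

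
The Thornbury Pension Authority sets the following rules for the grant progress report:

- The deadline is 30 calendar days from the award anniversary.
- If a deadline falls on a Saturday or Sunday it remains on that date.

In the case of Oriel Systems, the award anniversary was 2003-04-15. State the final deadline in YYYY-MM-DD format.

2003-05-15

Trigger date 2003-04-15 + 30 calendar days = 2003-05-15.
2003-05-15 is a Thursday; no weekend or holiday adjustment applies.
Deadline: 2003-05-15.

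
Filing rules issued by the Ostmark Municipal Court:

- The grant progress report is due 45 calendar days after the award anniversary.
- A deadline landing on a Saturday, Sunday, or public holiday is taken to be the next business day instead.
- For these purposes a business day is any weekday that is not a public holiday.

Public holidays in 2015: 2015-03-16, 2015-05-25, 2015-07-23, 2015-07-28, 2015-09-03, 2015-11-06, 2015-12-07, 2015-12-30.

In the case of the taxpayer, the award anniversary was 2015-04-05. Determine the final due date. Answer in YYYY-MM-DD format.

2015-05-20

Adding 45 calendar days to 2015-04-05 gives 2015-05-20.
2015-05-20 is a Wednesday and not a listed holiday, so it stands.
So the filing is due 2015-05-20.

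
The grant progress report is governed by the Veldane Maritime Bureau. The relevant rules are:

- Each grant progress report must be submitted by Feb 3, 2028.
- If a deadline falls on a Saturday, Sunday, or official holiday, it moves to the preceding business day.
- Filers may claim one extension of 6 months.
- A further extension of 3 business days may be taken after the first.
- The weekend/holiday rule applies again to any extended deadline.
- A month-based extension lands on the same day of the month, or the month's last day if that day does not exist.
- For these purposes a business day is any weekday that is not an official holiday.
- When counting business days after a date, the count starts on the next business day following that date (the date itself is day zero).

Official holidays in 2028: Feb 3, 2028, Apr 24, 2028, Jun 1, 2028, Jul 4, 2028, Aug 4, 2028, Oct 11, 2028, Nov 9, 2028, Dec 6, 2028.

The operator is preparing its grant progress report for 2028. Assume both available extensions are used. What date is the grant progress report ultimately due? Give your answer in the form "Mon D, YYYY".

The stated deadline is Feb 3, 2028.
Feb 3, 2028 falls on a listed holiday. Rolling to the preceding business day gives Feb 2, 2028, a Wednesday.
The 6 months extension carries Feb 2, 2028 to Aug 2, 2028.
Aug 2, 2028 falls on a Wednesday, which is a business day, so no adjustment is needed.
Counting 3 further business days from Aug 2, 2028 reaches Aug 8, 2028.
Aug 8, 2028 falls on a Tuesday, which is a business day, so no adjustment is needed.
Final deadline: Aug 8, 2028.

Aug 8, 2028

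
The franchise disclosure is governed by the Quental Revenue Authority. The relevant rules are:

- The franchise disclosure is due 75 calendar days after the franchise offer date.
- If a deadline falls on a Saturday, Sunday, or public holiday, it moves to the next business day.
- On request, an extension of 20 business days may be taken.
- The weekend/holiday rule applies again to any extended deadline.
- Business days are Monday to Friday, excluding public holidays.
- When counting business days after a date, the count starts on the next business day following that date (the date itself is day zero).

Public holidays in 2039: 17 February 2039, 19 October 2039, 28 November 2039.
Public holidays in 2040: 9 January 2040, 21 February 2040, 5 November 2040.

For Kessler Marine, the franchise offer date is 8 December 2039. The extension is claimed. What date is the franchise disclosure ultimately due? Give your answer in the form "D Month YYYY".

Trigger date 8 December 2039 + 75 calendar days = 21 February 2040.
21 February 2040 falls on a listed holiday. Rolling to the next business day gives 22 February 2040, a Wednesday.
The 20-business-day extension runs from 22 February 2040 to 21 March 2040.
21 March 2040 (Wednesday) is already a business day.
The final due date is 21 March 2040.

21 March 2040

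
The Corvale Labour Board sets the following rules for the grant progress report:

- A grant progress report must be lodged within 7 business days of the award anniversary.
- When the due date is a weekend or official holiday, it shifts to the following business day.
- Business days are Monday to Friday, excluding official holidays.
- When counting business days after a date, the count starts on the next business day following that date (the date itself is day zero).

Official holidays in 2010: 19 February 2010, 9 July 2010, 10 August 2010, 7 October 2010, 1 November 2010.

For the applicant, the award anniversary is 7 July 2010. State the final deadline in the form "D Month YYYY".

Counting 7 business days after 7 July 2010 (skipping weekends and listed holidays) reaches 19 July 2010.
Since 19 July 2010 is a Monday and not a holiday, the date is unchanged.
Deadline: 19 July 2010.

19 July 2010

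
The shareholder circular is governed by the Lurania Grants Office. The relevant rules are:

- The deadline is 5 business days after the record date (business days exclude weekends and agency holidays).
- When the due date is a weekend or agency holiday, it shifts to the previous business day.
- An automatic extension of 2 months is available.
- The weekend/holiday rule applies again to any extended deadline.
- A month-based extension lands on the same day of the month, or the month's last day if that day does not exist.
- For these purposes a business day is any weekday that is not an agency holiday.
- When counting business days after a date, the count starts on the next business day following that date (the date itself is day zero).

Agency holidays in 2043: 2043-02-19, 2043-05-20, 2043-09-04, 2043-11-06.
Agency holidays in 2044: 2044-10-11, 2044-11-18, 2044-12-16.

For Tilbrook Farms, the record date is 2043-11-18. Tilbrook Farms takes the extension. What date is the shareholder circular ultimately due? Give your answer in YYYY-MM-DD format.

Counting 5 business days after 2043-11-18 (skipping weekends and listed holidays) reaches 2043-11-25.
2043-11-25 falls on a Wednesday, which is a business day, so no adjustment is needed.
Add 2 months to 2043-11-25: 2044-01-25.
2044-01-25 falls on a Monday, which is a business day, so no adjustment is needed.
The final due date is 2044-01-25.

2044-01-25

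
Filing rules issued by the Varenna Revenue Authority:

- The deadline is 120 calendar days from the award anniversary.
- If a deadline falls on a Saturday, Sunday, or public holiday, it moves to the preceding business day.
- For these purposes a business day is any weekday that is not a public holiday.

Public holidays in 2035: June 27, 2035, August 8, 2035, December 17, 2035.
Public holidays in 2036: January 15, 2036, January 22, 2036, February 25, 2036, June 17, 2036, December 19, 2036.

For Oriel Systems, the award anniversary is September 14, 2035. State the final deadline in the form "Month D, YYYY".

Trigger date September 14, 2035 + 120 calendar days = January 12, 2036.
January 12, 2036 is a Saturday; the preceding business day is January 11, 2036 (Friday).
Final deadline: January 11, 2036.

January 11, 2036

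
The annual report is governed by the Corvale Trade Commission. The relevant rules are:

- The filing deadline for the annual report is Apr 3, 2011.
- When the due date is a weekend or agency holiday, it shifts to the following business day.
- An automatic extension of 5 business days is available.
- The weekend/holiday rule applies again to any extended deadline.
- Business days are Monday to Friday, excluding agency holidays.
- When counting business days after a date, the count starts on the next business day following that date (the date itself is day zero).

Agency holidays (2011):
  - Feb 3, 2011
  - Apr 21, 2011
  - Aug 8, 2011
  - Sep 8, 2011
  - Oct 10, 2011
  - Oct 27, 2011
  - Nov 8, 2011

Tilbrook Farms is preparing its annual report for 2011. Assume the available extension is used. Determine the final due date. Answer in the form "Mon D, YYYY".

Start from the fixed due date, Apr 3, 2011.
Because Apr 3, 2011 is a Sunday, the deadline becomes Apr 4, 2011 (Monday).
Applying the 5-business-day extension: 5 business days after Apr 4, 2011 is Apr 11, 2011.
Apr 11, 2011 is a Monday and not a listed holiday, so it stands.
The final due date is Apr 11, 2011.

Apr 11, 2011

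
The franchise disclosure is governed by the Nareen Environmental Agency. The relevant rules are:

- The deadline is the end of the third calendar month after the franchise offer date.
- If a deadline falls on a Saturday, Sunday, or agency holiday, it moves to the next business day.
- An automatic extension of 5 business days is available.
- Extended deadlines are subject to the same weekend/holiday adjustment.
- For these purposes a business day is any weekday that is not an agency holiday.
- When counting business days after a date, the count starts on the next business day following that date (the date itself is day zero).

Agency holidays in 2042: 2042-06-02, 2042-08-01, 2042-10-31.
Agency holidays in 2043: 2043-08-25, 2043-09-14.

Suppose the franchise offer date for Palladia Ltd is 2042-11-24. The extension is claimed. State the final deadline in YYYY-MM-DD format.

2043-03-09

The third month after 2042-11-24 is February 2043, whose last day is 2043-02-28.
2043-02-28 falls on a Saturday. Rolling to the next business day gives 2043-03-02, a Monday.
The 5-business-day extension runs from 2043-03-02 to 2043-03-09.
2043-03-09 falls on a Monday, which is a business day, so no adjustment is needed.
So the filing is due 2043-03-09.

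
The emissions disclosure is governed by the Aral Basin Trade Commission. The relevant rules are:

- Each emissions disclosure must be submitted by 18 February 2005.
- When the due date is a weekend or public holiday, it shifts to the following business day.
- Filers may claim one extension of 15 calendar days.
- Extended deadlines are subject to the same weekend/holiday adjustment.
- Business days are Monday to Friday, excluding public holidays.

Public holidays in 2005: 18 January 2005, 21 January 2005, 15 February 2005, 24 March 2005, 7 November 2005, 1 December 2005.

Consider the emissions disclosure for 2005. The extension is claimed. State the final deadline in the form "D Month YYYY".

7 March 2005

The stated deadline is 18 February 2005.
18 February 2005 (Friday) is already a business day.
The 15-calendar-day extension moves the deadline from 18 February 2005 to 5 March 2005.
5 March 2005 is a Saturday; the next business day is 7 March 2005 (Monday).
Final deadline: 7 March 2005.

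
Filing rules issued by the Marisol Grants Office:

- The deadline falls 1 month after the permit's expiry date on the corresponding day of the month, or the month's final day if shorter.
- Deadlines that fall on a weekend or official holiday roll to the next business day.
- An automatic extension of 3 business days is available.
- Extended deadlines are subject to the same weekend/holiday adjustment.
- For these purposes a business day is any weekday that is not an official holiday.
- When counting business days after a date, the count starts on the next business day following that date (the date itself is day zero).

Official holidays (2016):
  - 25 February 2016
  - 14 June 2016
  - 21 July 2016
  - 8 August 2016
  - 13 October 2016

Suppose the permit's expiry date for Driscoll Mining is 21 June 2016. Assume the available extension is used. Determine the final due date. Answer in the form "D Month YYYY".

1 month after 21 June 2016, on the same day of the month, is 21 July 2016.
21 July 2016 is a listed holiday; the next business day is 22 July 2016 (Friday).
Applying the 3-business-day extension: 3 business days after 22 July 2016 is 27 July 2016.
27 July 2016 falls on a Wednesday, which is a business day, so no adjustment is needed.
So the filing is due 27 July 2016.

27 July 2016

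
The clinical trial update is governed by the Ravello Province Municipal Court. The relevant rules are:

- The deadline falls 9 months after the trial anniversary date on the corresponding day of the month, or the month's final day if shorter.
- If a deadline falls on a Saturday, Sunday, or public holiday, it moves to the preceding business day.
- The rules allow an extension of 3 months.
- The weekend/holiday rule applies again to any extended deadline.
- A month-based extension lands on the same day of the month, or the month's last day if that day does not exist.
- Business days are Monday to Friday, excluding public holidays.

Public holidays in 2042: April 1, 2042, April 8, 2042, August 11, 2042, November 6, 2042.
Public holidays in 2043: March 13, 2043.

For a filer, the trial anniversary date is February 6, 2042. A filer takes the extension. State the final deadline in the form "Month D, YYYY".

9 months after February 6, 2042, on the same day of the month, is November 6, 2042.
November 6, 2042 is a listed holiday, so it moves to the preceding business day, November 5, 2042 (Wednesday).
The 3 months extension carries November 5, 2042 to February 5, 2043.
February 5, 2043 falls on a Thursday, which is a business day, so no adjustment is needed.
Final deadline: February 5, 2043.

February 5, 2043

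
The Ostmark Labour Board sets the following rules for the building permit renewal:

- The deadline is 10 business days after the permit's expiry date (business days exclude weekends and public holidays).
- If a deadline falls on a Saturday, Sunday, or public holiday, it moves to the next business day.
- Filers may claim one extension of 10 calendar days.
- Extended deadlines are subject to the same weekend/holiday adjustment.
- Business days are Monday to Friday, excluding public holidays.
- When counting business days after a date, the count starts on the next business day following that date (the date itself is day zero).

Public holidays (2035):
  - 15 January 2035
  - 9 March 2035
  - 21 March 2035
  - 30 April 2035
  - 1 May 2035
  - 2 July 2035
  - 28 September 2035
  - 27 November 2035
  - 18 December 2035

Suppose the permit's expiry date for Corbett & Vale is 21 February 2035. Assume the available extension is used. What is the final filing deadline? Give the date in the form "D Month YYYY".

19 March 2035

Starting the day after 21 February 2035 and counting 10 business days lands on 7 March 2035.
7 March 2035 falls on a Wednesday, which is a business day, so no adjustment is needed.
The 10-calendar-day extension moves the deadline from 7 March 2035 to 17 March 2035.
17 March 2035 is a Saturday; the next business day is 19 March 2035 (Monday).
Final deadline: 19 March 2035.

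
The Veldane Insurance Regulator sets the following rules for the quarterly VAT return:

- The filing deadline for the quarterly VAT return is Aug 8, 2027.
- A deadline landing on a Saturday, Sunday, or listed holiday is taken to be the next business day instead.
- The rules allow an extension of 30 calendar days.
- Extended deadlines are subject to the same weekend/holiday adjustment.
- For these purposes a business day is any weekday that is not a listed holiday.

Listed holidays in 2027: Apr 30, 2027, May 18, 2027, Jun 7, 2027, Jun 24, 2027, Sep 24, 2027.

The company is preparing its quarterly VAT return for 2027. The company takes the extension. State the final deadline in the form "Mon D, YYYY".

The stated deadline is Aug 8, 2027.
Aug 8, 2027 is a Sunday, so it moves to the next business day, Aug 9, 2027 (Monday).
Add the 30 calendar-day extension to Aug 9, 2027: Sep 8, 2027.
Sep 8, 2027 (Wednesday) is already a business day.
So the filing is due Sep 8, 2027.

Sep 8, 2027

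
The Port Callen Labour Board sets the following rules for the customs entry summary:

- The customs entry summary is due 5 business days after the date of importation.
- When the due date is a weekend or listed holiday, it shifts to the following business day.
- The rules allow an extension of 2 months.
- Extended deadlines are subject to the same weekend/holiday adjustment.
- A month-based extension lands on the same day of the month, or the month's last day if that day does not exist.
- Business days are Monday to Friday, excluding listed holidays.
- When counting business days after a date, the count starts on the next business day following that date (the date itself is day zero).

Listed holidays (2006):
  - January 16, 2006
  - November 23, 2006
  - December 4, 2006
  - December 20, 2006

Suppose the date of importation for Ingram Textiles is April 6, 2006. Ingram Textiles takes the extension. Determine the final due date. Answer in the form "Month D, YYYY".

June 13, 2006

Starting the day after April 6, 2006 and counting 5 business days lands on April 13, 2006.
April 13, 2006 (Thursday) is already a business day.
The 2 months extension carries April 13, 2006 to June 13, 2006.
June 13, 2006 is a Tuesday and not a listed holiday, so it stands.
Deadline: June 13, 2006.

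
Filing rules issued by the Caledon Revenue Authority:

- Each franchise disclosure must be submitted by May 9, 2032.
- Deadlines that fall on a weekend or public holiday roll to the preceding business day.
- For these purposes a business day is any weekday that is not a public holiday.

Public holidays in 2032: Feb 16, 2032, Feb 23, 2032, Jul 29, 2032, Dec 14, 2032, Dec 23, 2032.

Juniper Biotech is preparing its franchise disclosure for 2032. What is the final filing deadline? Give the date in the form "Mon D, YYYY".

The stated deadline is May 9, 2032.
May 9, 2032 is a Sunday, so it moves to the preceding business day, May 7, 2032 (Friday).
The final due date is May 7, 2032.

May 7, 2032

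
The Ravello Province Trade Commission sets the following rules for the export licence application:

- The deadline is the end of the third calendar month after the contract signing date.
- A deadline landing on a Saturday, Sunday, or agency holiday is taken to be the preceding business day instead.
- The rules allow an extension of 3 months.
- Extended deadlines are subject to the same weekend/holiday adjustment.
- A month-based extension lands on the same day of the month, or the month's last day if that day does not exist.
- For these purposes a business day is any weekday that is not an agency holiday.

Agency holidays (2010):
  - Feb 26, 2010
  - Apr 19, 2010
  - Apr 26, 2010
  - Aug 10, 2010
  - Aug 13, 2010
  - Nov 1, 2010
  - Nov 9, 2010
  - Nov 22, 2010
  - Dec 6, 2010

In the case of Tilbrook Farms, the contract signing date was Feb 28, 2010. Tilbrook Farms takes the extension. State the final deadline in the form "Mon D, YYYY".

Aug 31, 2010

3 months after Feb 28, 2010 is May 2010; that month ends on May 31, 2010.
May 31, 2010 is a Monday and not a listed holiday, so it stands.
The 3 months extension carries May 31, 2010 to Aug 31, 2010.
Aug 31, 2010 falls on a Tuesday, which is a business day, so no adjustment is needed.
So the filing is due Aug 31, 2010.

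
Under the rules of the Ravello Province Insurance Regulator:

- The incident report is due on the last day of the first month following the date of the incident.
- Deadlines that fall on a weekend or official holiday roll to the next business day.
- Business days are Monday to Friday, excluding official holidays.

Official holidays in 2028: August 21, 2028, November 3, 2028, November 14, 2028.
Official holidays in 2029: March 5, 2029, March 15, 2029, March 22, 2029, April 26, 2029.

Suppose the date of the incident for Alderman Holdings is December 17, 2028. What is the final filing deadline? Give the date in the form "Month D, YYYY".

The first month after December 17, 2028 is January 2029, whose last day is January 31, 2029.
January 31, 2029 (Wednesday) is already a business day.
Final deadline: January 31, 2029.

January 31, 2029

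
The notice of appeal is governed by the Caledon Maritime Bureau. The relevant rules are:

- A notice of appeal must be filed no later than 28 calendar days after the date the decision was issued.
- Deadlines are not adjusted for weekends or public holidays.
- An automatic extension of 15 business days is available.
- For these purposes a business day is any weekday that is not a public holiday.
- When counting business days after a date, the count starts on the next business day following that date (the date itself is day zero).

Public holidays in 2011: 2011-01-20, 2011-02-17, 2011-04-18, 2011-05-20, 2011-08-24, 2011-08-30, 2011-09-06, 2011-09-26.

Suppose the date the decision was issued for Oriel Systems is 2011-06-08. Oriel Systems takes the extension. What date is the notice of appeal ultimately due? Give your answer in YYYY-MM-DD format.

2011-07-27

From 2011-06-08, 28 calendar days later is 2011-07-06.
No adjustment is made for weekends or holidays, so 2011-07-06 stands.
Counting 15 further business days from 2011-07-06 reaches 2011-07-27.
No adjustment is made for weekends or holidays, so 2011-07-27 stands.
Deadline: 2011-07-27.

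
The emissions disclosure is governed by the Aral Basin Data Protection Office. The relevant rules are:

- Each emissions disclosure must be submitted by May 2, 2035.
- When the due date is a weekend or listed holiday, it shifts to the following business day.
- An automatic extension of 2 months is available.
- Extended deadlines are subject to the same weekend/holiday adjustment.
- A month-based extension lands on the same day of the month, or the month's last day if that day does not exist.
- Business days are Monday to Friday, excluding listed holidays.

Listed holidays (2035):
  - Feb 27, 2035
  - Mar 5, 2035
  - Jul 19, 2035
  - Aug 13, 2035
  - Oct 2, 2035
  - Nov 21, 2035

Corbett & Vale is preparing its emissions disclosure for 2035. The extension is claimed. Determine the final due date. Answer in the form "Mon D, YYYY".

Jul 2, 2035

Start from the fixed due date, May 2, 2035.
May 2, 2035 is a Wednesday and not a listed holiday, so it stands.
The 2 months extension carries May 2, 2035 to Jul 2, 2035.
Jul 2, 2035 falls on a Monday, which is a business day, so no adjustment is needed.
So the filing is due Jul 2, 2035.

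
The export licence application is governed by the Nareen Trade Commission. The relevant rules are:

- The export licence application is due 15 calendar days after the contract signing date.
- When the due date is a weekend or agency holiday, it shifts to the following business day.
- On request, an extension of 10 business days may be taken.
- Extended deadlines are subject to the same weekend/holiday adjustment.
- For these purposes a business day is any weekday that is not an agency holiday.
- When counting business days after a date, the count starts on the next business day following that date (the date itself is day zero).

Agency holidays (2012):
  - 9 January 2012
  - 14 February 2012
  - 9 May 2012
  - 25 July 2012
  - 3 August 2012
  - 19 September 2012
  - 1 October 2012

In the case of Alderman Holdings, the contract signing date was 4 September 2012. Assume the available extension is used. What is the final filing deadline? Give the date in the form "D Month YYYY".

5 October 2012

15 calendar days after 4 September 2012 is 19 September 2012.
Because 19 September 2012 is a listed holiday, the deadline becomes 20 September 2012 (Thursday).
Counting 10 further business days from 20 September 2012 reaches 5 October 2012.
5 October 2012 falls on a Friday, which is a business day, so no adjustment is needed.
So the filing is due 5 October 2012.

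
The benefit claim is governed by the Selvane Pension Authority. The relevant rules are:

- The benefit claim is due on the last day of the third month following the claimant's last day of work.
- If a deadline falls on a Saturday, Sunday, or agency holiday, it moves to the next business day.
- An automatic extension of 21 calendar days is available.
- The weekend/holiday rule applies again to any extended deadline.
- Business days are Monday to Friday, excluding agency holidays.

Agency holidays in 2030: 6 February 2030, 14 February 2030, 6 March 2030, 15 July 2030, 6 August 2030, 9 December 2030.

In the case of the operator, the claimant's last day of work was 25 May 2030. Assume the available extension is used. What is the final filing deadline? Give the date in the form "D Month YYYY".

23 September 2030

3 months after 25 May 2030 falls in August 2030; the last day of that month is 31 August 2030.
31 August 2030 is a Saturday; the next business day is 2 September 2030 (Monday).
With the 21-day extension, 2 September 2030 becomes 23 September 2030.
Since 23 September 2030 is a Monday and not a holiday, the date is unchanged.
Deadline: 23 September 2030.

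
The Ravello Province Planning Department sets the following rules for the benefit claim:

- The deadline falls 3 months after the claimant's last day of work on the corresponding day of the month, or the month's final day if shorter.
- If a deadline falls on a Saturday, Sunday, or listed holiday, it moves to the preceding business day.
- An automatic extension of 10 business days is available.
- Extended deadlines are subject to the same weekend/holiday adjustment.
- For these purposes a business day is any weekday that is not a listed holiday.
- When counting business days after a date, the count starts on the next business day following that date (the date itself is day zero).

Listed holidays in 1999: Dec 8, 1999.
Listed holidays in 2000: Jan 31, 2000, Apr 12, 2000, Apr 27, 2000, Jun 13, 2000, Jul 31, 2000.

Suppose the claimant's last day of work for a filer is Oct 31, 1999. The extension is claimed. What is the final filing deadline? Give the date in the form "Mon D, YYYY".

Feb 14, 2000

3 months from Oct 31, 1999 is Jan 31, 2000.
Jan 31, 2000 is a listed holiday; the preceding business day is Jan 28, 2000 (Friday).
Applying the 10-business-day extension: 10 business days after Jan 28, 2000 is Feb 14, 2000.
Feb 14, 2000 falls on a Monday, which is a business day, so no adjustment is needed.
The final due date is Feb 14, 2000.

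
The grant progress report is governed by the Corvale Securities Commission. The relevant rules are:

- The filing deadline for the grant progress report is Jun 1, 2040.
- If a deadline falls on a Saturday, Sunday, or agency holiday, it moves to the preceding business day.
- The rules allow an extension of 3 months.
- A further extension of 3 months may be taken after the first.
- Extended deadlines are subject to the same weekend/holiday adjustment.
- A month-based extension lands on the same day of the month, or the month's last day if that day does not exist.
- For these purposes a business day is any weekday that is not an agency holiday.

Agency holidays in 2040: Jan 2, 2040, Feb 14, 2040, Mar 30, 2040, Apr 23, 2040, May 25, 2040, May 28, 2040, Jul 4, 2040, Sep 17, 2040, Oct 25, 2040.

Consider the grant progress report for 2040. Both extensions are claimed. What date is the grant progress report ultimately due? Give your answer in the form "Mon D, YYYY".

Nov 30, 2040

Start from the fixed due date, Jun 1, 2040.
Jun 1, 2040 is a Friday and not a listed holiday, so it stands.
Add 3 months to Jun 1, 2040: Sep 1, 2040.
Sep 1, 2040 falls on a Saturday. Rolling to the preceding business day gives Aug 31, 2040, a Friday.
The 3 months extension carries Aug 31, 2040 to Nov 30, 2040 (day 31 does not exist in November, so the month's last day is used).
Since Nov 30, 2040 is a Friday and not a holiday, the date is unchanged.
Deadline: Nov 30, 2040.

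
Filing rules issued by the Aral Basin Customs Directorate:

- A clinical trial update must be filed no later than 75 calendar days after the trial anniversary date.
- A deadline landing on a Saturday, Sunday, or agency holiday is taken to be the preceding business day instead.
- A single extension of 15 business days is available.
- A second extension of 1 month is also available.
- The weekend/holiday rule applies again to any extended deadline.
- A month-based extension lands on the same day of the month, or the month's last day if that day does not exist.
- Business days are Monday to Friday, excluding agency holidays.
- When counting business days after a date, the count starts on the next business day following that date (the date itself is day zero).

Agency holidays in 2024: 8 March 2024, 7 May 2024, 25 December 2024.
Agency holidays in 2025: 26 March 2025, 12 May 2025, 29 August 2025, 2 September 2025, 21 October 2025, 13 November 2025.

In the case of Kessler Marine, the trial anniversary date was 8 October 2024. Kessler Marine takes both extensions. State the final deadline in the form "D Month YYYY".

75 calendar days after 8 October 2024 is 22 December 2024.
22 December 2024 is a Sunday, so it moves to the preceding business day, 20 December 2024 (Friday).
The 15-business-day extension runs from 20 December 2024 to 13 January 2025.
Since 13 January 2025 is a Monday and not a holiday, the date is unchanged.
Applying the 1 month extension: 1 month after 13 January 2025 is 13 February 2025.
13 February 2025 falls on a Thursday, which is a business day, so no adjustment is needed.
Deadline: 13 February 2025.

13 February 2025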